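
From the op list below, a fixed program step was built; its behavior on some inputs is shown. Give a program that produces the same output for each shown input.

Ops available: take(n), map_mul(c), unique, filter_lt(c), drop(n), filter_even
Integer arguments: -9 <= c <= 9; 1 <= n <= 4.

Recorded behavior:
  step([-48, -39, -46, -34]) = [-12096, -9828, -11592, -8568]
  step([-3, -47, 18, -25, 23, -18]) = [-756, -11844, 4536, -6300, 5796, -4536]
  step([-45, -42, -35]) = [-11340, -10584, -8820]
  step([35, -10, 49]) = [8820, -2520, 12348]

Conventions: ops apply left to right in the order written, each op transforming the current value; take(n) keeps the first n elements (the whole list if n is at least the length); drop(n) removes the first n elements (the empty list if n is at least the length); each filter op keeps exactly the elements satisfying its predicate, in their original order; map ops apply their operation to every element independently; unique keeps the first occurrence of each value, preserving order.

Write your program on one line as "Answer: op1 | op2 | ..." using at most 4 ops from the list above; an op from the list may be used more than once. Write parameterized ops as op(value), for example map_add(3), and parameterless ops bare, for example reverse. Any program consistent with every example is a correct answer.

map_mul(9) | map_mul(7) | map_mul(4)

Check, running the answer program on each example:
  [-48, -39, -46, -34] -> [-432, -351, -414, -306] -> [-3024, -2457, -2898, -2142] -> [-12096, -9828, -11592, -8568]
  [-3, -47, 18, -25, 23, -18] -> [-27, -423, 162, -225, 207, -162] -> [-189, -2961, 1134, -1575, 1449, -1134] -> [-756, -11844, 4536, -6300, 5796, -4536]
  [-45, -42, -35] -> [-405, -378, -315] -> [-2835, -2646, -2205] -> [-11340, -10584, -8820]
  [35, -10, 49] -> [315, -90, 441] -> [2205, -630, 3087] -> [8820, -2520, 12348]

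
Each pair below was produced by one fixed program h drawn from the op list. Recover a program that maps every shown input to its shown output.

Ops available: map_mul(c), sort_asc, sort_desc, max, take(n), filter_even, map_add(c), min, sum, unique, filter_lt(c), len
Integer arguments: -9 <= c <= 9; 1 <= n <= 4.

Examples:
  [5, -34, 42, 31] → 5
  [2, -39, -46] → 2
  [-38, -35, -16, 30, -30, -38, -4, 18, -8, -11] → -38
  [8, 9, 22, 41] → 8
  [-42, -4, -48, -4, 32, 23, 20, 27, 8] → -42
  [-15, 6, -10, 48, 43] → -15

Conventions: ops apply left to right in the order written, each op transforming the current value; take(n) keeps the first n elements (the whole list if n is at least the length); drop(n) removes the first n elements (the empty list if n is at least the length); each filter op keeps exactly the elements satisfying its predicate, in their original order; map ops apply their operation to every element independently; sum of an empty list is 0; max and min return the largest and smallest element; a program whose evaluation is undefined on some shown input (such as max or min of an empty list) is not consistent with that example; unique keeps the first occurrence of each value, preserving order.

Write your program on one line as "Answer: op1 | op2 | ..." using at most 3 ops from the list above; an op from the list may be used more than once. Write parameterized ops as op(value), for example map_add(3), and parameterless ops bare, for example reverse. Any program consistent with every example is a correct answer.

take(1) | sum

Check, running the answer program on each example:
  [5, -34, 42, 31] -> [5] -> 5
  [2, -39, -46] -> [2] -> 2
  [-38, -35, -16, 30, -30, -38, -4, 18, -8, -11] -> [-38] -> -38
  [8, 9, 22, 41] -> [8] -> 8
  [-42, -4, -48, -4, 32, 23, 20, 27, 8] -> [-42] -> -42
  [-15, 6, -10, 48, 43] -> [-15] -> -15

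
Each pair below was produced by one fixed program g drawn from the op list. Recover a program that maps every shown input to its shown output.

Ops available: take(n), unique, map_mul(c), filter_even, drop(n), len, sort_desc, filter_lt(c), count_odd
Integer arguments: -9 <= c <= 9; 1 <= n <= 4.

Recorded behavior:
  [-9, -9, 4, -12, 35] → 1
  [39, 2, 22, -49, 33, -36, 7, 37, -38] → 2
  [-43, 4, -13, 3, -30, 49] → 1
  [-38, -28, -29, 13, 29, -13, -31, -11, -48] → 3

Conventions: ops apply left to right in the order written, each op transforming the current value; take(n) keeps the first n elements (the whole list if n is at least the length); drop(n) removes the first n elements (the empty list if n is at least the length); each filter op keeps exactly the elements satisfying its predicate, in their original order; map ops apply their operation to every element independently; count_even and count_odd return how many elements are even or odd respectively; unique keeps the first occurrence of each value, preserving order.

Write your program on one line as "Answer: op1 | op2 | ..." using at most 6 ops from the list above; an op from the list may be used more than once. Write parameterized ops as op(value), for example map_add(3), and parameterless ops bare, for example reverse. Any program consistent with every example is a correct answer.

unique | filter_even | filter_lt(-7) | map_mul(4) | len

Check, running the answer program on each example:
  [-9, -9, 4, -12, 35] -> [-9, 4, -12, 35] -> [4, -12] -> [-12] -> [-48] -> 1
  [39, 2, 22, -49, 33, -36, 7, 37, -38] -> [39, 2, 22, -49, 33, -36, 7, 37, -38] -> [2, 22, -36, -38] -> [-36, -38] -> [-144, -152] -> 2
  [-43, 4, -13, 3, -30, 49] -> [-43, 4, -13, 3, -30, 49] -> [4, -30] -> [-30] -> [-120] -> 1
  [-38, -28, -29, 13, 29, -13, -31, -11, -48] -> [-38, -28, -29, 13, 29, -13, -31, -11, -48] -> [-38, -28, -48] -> [-38, -28, -48] -> [-152, -112, -192] -> 3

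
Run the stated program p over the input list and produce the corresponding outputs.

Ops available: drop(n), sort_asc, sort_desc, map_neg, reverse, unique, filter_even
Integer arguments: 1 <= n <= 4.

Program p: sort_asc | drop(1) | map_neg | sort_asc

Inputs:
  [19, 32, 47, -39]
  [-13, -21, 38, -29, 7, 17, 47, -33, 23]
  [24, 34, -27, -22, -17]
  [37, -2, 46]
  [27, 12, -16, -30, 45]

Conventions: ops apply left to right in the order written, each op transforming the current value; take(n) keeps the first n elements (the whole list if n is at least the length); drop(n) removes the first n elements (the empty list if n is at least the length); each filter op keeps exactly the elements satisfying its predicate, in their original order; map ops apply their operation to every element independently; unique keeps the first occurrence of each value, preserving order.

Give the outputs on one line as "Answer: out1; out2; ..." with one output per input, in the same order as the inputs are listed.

Execution, op by op:
  [19, 32, 47, -39] -> [-39, 19, 32, 47] -> [19, 32, 47] -> [-19, -32, -47] -> [-47, -32, -19]
  [-13, -21, 38, -29, 7, 17, 47, -33, 23] -> [-33, -29, -21, -13, 7, 17, 23, 38, 47] -> [-29, -21, -13, 7, 17, 23, 38, 47] -> [29, 21, 13, -7, -17, -23, -38, -47] -> [-47, -38, -23, -17, -7, 13, 21, 29]
  [24, 34, -27, -22, -17] -> [-27, -22, -17, 24, 34] -> [-22, -17, 24, 34] -> [22, 17, -24, -34] -> [-34, -24, 17, 22]
  [37, -2, 46] -> [-2, 37, 46] -> [37, 46] -> [-37, -46] -> [-46, -37]
  [27, 12, -16, -30, 45] -> [-30, -16, 12, 27, 45] -> [-16, 12, 27, 45] -> [16, -12, -27, -45] -> [-45, -27, -12, 16]

[-47, -32, -19]; [-47, -38, -23, -17, -7, 13, 21, 29]; [-34, -24, 17, 22]; [-46, -37]; [-45, -27, -12, 16]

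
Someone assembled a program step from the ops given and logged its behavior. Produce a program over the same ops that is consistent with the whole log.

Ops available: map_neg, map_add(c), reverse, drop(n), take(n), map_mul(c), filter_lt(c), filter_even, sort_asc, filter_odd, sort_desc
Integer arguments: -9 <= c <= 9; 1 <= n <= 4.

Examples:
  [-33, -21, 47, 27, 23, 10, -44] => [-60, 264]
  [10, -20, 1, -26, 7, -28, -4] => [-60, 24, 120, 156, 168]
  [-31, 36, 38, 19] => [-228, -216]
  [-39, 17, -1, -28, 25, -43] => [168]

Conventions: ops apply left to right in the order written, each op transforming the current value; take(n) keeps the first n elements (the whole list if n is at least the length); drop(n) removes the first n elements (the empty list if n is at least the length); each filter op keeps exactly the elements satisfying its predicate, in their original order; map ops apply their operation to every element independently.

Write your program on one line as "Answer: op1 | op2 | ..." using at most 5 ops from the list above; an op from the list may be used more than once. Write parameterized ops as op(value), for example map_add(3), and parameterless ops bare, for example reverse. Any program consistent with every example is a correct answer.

reverse | filter_even | sort_asc | map_mul(-6) | reverse

Check, running the answer program on each example:
  [-33, -21, 47, 27, 23, 10, -44] -> [-44, 10, 23, 27, 47, -21, -33] -> [-44, 10] -> [-44, 10] -> [264, -60] -> [-60, 264]
  [10, -20, 1, -26, 7, -28, -4] -> [-4, -28, 7, -26, 1, -20, 10] -> [-4, -28, -26, -20, 10] -> [-28, -26, -20, -4, 10] -> [168, 156, 120, 24, -60] -> [-60, 24, 120, 156, 168]
  [-31, 36, 38, 19] -> [19, 38, 36, -31] -> [38, 36] -> [36, 38] -> [-216, -228] -> [-228, -216]
  [-39, 17, -1, -28, 25, -43] -> [-43, 25, -28, -1, 17, -39] -> [-28] -> [-28] -> [168] -> [168]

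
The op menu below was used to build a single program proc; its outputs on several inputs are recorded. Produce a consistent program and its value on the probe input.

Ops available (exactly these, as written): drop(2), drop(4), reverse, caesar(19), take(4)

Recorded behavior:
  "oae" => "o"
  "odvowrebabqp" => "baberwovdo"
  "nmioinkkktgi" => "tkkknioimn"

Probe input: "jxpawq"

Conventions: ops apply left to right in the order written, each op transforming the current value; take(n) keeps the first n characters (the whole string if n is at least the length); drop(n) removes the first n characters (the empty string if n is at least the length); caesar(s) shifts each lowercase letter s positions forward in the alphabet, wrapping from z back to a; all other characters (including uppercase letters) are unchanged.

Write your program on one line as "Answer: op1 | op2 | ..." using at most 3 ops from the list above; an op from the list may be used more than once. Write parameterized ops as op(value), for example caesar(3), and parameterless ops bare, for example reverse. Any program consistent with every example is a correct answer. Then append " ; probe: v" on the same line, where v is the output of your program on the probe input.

reverse | drop(2) ; probe: "apxj"

Check, running the answer program on each example:
  "oae" -> "eao" -> "o"
  "odvowrebabqp" -> "pqbaberwovdo" -> "baberwovdo"
  "nmioinkkktgi" -> "igtkkknioimn" -> "tkkknioimn"
  probe: "jxpawq" -> "qwapxj" -> "apxj"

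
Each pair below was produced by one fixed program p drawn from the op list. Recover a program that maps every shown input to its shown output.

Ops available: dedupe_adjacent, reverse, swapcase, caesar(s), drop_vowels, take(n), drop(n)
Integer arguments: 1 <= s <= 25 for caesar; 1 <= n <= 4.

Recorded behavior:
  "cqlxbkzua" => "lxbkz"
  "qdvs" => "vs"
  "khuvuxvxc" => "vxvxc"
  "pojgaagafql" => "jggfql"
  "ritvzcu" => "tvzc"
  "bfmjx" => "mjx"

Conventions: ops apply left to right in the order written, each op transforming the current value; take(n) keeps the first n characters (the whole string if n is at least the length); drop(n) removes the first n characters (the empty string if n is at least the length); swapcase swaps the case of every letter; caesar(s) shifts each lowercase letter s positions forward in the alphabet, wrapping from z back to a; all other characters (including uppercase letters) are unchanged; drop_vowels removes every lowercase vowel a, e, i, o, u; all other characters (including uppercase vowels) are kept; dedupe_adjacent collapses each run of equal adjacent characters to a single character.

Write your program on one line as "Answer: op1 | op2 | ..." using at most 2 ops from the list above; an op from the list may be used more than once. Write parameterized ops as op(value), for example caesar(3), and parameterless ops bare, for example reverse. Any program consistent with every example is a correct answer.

drop(2) | drop_vowels

Check, running the answer program on each example:
  "cqlxbkzua" -> "lxbkzua" -> "lxbkz"
  "qdvs" -> "vs" -> "vs"
  "khuvuxvxc" -> "uvuxvxc" -> "vxvxc"
  "pojgaagafql" -> "jgaagafql" -> "jggfql"
  "ritvzcu" -> "tvzcu" -> "tvzc"
  "bfmjx" -> "mjx" -> "mjx"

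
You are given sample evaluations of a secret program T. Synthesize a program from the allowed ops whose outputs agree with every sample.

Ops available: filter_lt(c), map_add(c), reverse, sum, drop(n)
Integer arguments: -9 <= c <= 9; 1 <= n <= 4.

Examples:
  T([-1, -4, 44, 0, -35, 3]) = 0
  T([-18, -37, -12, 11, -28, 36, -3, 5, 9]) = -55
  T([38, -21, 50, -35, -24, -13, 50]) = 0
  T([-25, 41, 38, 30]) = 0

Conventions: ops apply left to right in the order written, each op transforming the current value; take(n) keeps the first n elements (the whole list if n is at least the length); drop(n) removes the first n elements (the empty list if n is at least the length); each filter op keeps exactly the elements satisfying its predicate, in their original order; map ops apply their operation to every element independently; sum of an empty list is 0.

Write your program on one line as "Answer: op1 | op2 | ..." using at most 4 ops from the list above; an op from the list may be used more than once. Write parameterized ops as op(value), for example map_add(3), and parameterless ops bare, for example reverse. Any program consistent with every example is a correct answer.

reverse | drop(4) | drop(3) | sum

Check, running the answer program on each example:
  [-1, -4, 44, 0, -35, 3] -> [3, -35, 0, 44, -4, -1] -> [-4, -1] -> [] -> 0
  [-18, -37, -12, 11, -28, 36, -3, 5, 9] -> [9, 5, -3, 36, -28, 11, -12, -37, -18] -> [-28, 11, -12, -37, -18] -> [-37, -18] -> -55
  [38, -21, 50, -35, -24, -13, 50] -> [50, -13, -24, -35, 50, -21, 38] -> [50, -21, 38] -> [] -> 0
  [-25, 41, 38, 30] -> [30, 38, 41, -25] -> [] -> [] -> 0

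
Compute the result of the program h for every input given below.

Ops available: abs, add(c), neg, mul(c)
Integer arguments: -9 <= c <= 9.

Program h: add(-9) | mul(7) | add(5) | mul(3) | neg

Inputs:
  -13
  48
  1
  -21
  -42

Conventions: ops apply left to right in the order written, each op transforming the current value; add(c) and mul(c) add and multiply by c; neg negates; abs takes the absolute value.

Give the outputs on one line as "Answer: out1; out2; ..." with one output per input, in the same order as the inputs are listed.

447; -834; 153; 615; 1056

Execution, op by op:
  -13 -> -22 -> -154 -> -149 -> -447 -> 447
  48 -> 39 -> 273 -> 278 -> 834 -> -834
  1 -> -8 -> -56 -> -51 -> -153 -> 153
  -21 -> -30 -> -210 -> -205 -> -615 -> 615
  -42 -> -51 -> -357 -> -352 -> -1056 -> 1056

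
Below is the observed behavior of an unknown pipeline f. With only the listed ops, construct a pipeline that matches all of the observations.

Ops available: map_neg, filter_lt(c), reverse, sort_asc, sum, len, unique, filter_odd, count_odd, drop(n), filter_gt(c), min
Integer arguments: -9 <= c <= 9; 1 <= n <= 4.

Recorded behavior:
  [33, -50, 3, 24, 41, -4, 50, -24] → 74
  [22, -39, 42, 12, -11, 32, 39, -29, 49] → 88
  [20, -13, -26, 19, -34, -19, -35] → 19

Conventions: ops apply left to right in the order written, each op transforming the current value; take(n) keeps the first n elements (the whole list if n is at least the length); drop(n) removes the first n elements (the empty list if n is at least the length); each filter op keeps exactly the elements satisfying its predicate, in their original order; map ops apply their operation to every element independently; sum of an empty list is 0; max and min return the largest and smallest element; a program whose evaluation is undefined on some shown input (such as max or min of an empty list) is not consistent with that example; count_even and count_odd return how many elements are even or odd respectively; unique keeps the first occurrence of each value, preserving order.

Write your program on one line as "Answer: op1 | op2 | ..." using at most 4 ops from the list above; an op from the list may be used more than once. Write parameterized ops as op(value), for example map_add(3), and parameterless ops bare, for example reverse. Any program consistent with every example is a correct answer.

reverse | filter_gt(4) | filter_odd | sum

Check, running the answer program on each example:
  [33, -50, 3, 24, 41, -4, 50, -24] -> [-24, 50, -4, 41, 24, 3, -50, 33] -> [50, 41, 24, 33] -> [41, 33] -> 74
  [22, -39, 42, 12, -11, 32, 39, -29, 49] -> [49, -29, 39, 32, -11, 12, 42, -39, 22] -> [49, 39, 32, 12, 42, 22] -> [49, 39] -> 88
  [20, -13, -26, 19, -34, -19, -35] -> [-35, -19, -34, 19, -26, -13, 20] -> [19, 20] -> [19] -> 19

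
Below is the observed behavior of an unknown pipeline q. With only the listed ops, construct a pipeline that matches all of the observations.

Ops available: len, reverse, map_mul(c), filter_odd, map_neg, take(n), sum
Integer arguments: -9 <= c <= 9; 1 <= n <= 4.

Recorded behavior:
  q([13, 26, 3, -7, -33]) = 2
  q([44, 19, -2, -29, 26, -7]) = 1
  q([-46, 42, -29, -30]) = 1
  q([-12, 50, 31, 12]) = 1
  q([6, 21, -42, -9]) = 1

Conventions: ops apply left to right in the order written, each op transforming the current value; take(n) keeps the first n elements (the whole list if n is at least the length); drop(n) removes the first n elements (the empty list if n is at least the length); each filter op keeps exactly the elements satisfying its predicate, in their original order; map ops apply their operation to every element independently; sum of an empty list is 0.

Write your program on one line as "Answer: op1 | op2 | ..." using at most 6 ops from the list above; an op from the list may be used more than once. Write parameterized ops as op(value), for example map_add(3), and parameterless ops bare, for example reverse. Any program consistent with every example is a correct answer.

take(4) | take(3) | filter_odd | map_mul(-9) | len

Check, running the answer program on each example:
  [13, 26, 3, -7, -33] -> [13, 26, 3, -7] -> [13, 26, 3] -> [13, 3] -> [-117, -27] -> 2
  [44, 19, -2, -29, 26, -7] -> [44, 19, -2, -29] -> [44, 19, -2] -> [19] -> [-171] -> 1
  [-46, 42, -29, -30] -> [-46, 42, -29, -30] -> [-46, 42, -29] -> [-29] -> [261] -> 1
  [-12, 50, 31, 12] -> [-12, 50, 31, 12] -> [-12, 50, 31] -> [31] -> [-279] -> 1
  [6, 21, -42, -9] -> [6, 21, -42, -9] -> [6, 21, -42] -> [21] -> [-189] -> 1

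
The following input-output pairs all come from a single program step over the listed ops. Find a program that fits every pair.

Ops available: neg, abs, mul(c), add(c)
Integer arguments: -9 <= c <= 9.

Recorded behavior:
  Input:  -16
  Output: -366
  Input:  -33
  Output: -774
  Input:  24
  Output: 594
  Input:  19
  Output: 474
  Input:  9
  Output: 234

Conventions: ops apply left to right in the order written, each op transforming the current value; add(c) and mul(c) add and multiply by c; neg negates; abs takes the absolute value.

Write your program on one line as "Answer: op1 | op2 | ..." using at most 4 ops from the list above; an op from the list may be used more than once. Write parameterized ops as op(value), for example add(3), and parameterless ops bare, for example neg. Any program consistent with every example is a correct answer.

neg | mul(8) | add(-6) | mul(-3)

Check, running the answer program on each example:
  -16 -> 16 -> 128 -> 122 -> -366
  -33 -> 33 -> 264 -> 258 -> -774
  24 -> -24 -> -192 -> -198 -> 594
  19 -> -19 -> -152 -> -158 -> 474
  9 -> -9 -> -72 -> -78 -> 234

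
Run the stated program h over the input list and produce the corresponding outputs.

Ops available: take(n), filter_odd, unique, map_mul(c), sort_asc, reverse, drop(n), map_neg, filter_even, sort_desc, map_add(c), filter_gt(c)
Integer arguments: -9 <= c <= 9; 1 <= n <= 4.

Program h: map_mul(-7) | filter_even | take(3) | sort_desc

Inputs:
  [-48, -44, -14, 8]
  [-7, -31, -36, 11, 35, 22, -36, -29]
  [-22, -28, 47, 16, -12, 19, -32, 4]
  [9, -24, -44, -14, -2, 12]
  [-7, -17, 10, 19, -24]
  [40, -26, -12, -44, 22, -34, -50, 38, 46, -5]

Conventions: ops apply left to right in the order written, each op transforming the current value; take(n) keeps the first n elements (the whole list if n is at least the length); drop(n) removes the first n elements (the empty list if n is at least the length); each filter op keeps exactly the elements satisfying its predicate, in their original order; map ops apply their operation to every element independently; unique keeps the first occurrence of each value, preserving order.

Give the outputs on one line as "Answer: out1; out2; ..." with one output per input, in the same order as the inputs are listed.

[336, 308, 98]; [252, 252, -154]; [196, 154, -112]; [308, 168, 98]; [168, -70]; [182, 84, -280]

Execution, op by op:
  [-48, -44, -14, 8] -> [336, 308, 98, -56] -> [336, 308, 98, -56] -> [336, 308, 98] -> [336, 308, 98]
  [-7, -31, -36, 11, 35, 22, -36, -29] -> [49, 217, 252, -77, -245, -154, 252, 203] -> [252, -154, 252] -> [252, -154, 252] -> [252, 252, -154]
  [-22, -28, 47, 16, -12, 19, -32, 4] -> [154, 196, -329, -112, 84, -133, 224, -28] -> [154, 196, -112, 84, 224, -28] -> [154, 196, -112] -> [196, 154, -112]
  [9, -24, -44, -14, -2, 12] -> [-63, 168, 308, 98, 14, -84] -> [168, 308, 98, 14, -84] -> [168, 308, 98] -> [308, 168, 98]
  [-7, -17, 10, 19, -24] -> [49, 119, -70, -133, 168] -> [-70, 168] -> [-70, 168] -> [168, -70]
  [40, -26, -12, -44, 22, -34, -50, 38, 46, -5] -> [-280, 182, 84, 308, -154, 238, 350, -266, -322, 35] -> [-280, 182, 84, 308, -154, 238, 350, -266, -322] -> [-280, 182, 84] -> [182, 84, -280]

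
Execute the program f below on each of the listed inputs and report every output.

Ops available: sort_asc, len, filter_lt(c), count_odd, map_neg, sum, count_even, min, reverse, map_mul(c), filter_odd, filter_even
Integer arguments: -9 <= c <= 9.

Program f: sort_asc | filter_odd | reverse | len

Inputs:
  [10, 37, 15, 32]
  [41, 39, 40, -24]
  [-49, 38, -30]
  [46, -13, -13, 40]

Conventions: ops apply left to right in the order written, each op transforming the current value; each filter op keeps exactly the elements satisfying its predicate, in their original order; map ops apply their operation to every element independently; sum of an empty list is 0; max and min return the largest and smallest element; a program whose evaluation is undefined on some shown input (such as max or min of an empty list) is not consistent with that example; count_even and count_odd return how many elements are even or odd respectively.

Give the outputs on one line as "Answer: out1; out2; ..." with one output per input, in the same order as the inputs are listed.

2; 2; 1; 2

Execution, op by op:
  [10, 37, 15, 32] -> [10, 15, 32, 37] -> [15, 37] -> [37, 15] -> 2
  [41, 39, 40, -24] -> [-24, 39, 40, 41] -> [39, 41] -> [41, 39] -> 2
  [-49, 38, -30] -> [-49, -30, 38] -> [-49] -> [-49] -> 1
  [46, -13, -13, 40] -> [-13, -13, 40, 46] -> [-13, -13] -> [-13, -13] -> 2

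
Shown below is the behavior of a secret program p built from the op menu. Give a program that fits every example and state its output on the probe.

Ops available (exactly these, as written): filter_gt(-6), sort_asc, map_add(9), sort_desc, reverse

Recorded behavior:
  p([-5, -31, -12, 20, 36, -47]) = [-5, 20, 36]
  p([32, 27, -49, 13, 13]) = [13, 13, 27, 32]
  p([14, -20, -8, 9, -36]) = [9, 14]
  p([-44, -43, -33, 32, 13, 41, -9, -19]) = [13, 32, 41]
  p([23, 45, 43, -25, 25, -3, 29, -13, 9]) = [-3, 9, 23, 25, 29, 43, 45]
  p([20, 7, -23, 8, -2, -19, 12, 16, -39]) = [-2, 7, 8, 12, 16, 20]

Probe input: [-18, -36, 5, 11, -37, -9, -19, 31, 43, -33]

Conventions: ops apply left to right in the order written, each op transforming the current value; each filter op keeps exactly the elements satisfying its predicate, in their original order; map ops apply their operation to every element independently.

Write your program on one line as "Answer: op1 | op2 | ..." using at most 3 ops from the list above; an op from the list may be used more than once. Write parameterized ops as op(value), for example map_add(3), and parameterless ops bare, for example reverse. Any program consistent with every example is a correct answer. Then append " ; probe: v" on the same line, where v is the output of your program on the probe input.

reverse | sort_asc | filter_gt(-6) ; probe: [5, 11, 31, 43]

Check, running the answer program on each example:
  [-5, -31, -12, 20, 36, -47] -> [-47, 36, 20, -12, -31, -5] -> [-47, -31, -12, -5, 20, 36] -> [-5, 20, 36]
  [32, 27, -49, 13, 13] -> [13, 13, -49, 27, 32] -> [-49, 13, 13, 27, 32] -> [13, 13, 27, 32]
  [14, -20, -8, 9, -36] -> [-36, 9, -8, -20, 14] -> [-36, -20, -8, 9, 14] -> [9, 14]
  [-44, -43, -33, 32, 13, 41, -9, -19] -> [-19, -9, 41, 13, 32, -33, -43, -44] -> [-44, -43, -33, -19, -9, 13, 32, 41] -> [13, 32, 41]
  [23, 45, 43, -25, 25, -3, 29, -13, 9] -> [9, -13, 29, -3, 25, -25, 43, 45, 23] -> [-25, -13, -3, 9, 23, 25, 29, 43, 45] -> [-3, 9, 23, 25, 29, 43, 45]
  [20, 7, -23, 8, -2, -19, 12, 16, -39] -> [-39, 16, 12, -19, -2, 8, -23, 7, 20] -> [-39, -23, -19, -2, 7, 8, 12, 16, 20] -> [-2, 7, 8, 12, 16, 20]
  probe: [-18, -36, 5, 11, -37, -9, -19, 31, 43, -33] -> [-33, 43, 31, -19, -9, -37, 11, 5, -36, -18] -> [-37, -36, -33, -19, -18, -9, 5, 11, 31, 43] -> [5, 11, 31, 43]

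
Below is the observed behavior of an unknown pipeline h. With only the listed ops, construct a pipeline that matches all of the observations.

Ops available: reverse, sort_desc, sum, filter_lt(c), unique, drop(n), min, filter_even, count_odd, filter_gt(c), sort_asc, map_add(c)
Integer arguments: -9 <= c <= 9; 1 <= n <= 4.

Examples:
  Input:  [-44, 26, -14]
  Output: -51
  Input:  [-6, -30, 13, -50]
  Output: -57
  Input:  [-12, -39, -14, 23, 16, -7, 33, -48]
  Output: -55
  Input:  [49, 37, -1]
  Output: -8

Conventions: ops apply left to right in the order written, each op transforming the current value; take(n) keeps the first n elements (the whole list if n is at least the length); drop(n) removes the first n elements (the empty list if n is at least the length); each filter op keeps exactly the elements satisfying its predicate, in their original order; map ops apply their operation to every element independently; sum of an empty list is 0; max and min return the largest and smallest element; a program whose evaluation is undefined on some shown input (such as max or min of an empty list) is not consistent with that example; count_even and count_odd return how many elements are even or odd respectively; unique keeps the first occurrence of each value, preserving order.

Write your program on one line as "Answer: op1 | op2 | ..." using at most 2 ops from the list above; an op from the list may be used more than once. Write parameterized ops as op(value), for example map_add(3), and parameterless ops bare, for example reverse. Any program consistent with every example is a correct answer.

map_add(-7) | min

Check, running the answer program on each example:
  [-44, 26, -14] -> [-51, 19, -21] -> -51
  [-6, -30, 13, -50] -> [-13, -37, 6, -57] -> -57
  [-12, -39, -14, 23, 16, -7, 33, -48] -> [-19, -46, -21, 16, 9, -14, 26, -55] -> -55
  [49, 37, -1] -> [42, 30, -8] -> -8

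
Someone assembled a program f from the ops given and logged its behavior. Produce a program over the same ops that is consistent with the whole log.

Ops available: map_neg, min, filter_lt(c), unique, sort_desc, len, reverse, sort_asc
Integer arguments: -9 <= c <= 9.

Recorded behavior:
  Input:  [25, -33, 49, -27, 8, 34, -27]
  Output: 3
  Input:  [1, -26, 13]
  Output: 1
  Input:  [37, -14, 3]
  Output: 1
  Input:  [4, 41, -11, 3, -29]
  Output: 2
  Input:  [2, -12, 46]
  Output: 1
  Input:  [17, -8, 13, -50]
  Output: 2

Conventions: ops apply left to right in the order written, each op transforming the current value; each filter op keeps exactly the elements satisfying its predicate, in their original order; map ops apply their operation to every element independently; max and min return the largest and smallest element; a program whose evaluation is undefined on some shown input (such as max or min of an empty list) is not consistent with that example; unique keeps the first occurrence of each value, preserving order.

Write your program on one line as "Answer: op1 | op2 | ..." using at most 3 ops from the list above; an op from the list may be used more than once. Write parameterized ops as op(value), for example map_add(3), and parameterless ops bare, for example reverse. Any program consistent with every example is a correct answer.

filter_lt(9) | filter_lt(-3) | len

Check, running the answer program on each example:
  [25, -33, 49, -27, 8, 34, -27] -> [-33, -27, 8, -27] -> [-33, -27, -27] -> 3
  [1, -26, 13] -> [1, -26] -> [-26] -> 1
  [37, -14, 3] -> [-14, 3] -> [-14] -> 1
  [4, 41, -11, 3, -29] -> [4, -11, 3, -29] -> [-11, -29] -> 2
  [2, -12, 46] -> [2, -12] -> [-12] -> 1
  [17, -8, 13, -50] -> [-8, -50] -> [-8, -50] -> 2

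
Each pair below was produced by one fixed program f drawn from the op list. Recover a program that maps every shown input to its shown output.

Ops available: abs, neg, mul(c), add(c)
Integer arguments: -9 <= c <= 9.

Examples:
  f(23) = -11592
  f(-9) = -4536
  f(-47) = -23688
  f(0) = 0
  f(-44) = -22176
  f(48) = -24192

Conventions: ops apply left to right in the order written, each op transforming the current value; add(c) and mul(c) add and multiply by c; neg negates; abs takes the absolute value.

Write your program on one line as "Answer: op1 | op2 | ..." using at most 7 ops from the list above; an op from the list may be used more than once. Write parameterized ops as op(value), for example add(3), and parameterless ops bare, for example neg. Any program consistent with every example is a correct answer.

abs | mul(-9) | neg | mul(7) | mul(8) | neg

Check, running the answer program on each example:
  23 -> 23 -> -207 -> 207 -> 1449 -> 11592 -> -11592
  -9 -> 9 -> -81 -> 81 -> 567 -> 4536 -> -4536
  -47 -> 47 -> -423 -> 423 -> 2961 -> 23688 -> -23688
  0 -> 0 -> 0 -> 0 -> 0 -> 0 -> 0
  -44 -> 44 -> -396 -> 396 -> 2772 -> 22176 -> -22176
  48 -> 48 -> -432 -> 432 -> 3024 -> 24192 -> -24192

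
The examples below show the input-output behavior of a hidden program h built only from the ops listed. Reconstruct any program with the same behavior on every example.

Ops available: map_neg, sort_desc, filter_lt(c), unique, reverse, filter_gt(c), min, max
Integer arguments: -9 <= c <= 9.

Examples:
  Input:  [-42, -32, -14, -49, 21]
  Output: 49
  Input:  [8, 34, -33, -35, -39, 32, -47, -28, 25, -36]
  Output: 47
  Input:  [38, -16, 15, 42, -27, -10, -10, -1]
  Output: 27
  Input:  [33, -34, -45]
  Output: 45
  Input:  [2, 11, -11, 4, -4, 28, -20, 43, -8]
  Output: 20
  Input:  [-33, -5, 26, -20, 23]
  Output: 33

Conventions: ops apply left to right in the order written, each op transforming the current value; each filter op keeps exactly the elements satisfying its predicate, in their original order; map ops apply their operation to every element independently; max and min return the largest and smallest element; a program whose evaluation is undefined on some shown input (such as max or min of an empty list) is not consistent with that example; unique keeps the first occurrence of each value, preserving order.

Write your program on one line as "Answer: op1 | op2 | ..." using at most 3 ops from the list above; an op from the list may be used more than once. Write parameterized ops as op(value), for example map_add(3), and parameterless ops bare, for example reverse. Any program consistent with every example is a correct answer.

map_neg | unique | max

Check, running the answer program on each example:
  [-42, -32, -14, -49, 21] -> [42, 32, 14, 49, -21] -> [42, 32, 14, 49, -21] -> 49
  [8, 34, -33, -35, -39, 32, -47, -28, 25, -36] -> [-8, -34, 33, 35, 39, -32, 47, 28, -25, 36] -> [-8, -34, 33, 35, 39, -32, 47, 28, -25, 36] -> 47
  [38, -16, 15, 42, -27, -10, -10, -1] -> [-38, 16, -15, -42, 27, 10, 10, 1] -> [-38, 16, -15, -42, 27, 10, 1] -> 27
  [33, -34, -45] -> [-33, 34, 45] -> [-33, 34, 45] -> 45
  [2, 11, -11, 4, -4, 28, -20, 43, -8] -> [-2, -11, 11, -4, 4, -28, 20, -43, 8] -> [-2, -11, 11, -4, 4, -28, 20, -43, 8] -> 20
  [-33, -5, 26, -20, 23] -> [33, 5, -26, 20, -23] -> [33, 5, -26, 20, -23] -> 33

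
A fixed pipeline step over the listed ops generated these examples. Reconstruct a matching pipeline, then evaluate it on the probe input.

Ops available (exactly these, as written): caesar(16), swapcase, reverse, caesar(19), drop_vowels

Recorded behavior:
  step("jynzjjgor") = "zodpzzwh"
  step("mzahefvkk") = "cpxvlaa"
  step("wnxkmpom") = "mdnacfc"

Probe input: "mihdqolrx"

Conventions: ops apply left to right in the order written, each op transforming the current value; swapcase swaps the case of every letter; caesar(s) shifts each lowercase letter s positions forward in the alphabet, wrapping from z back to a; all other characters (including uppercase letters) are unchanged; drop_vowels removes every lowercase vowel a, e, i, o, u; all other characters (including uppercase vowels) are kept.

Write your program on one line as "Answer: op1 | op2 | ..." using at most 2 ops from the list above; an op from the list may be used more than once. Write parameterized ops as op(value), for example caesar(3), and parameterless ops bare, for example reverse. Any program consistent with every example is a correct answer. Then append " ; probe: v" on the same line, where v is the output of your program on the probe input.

drop_vowels | caesar(16) ; probe: "cxtgbhn"

Check, running the answer program on each example:
  "jynzjjgor" -> "jynzjjgr" -> "zodpzzwh"
  "mzahefvkk" -> "mzhfvkk" -> "cpxvlaa"
  "wnxkmpom" -> "wnxkmpm" -> "mdnacfc"
  probe: "mihdqolrx" -> "mhdqlrx" -> "cxtgbhn"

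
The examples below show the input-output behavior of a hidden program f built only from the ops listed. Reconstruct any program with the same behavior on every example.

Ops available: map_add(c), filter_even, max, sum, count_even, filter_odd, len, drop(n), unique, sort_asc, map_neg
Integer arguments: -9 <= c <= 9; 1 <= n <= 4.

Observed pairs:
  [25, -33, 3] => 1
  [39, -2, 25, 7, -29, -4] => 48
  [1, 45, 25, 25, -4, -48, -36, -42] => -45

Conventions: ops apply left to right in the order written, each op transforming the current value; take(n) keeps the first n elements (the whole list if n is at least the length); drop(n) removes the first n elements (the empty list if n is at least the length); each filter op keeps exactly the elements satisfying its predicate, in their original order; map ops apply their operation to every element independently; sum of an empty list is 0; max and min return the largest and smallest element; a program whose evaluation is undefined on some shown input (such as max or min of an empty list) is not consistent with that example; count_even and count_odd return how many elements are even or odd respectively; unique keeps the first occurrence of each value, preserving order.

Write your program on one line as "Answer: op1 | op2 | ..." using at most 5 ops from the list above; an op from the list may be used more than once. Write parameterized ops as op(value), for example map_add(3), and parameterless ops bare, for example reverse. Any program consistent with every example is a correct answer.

map_add(4) | map_add(-2) | unique | sort_asc | sum

Check, running the answer program on each example:
  [25, -33, 3] -> [29, -29, 7] -> [27, -31, 5] -> [27, -31, 5] -> [-31, 5, 27] -> 1
  [39, -2, 25, 7, -29, -4] -> [43, 2, 29, 11, -25, 0] -> [41, 0, 27, 9, -27, -2] -> [41, 0, 27, 9, -27, -2] -> [-27, -2, 0, 9, 27, 41] -> 48
  [1, 45, 25, 25, -4, -48, -36, -42] -> [5, 49, 29, 29, 0, -44, -32, -38] -> [3, 47, 27, 27, -2, -46, -34, -40] -> [3, 47, 27, -2, -46, -34, -40] -> [-46, -40, -34, -2, 3, 27, 47] -> -45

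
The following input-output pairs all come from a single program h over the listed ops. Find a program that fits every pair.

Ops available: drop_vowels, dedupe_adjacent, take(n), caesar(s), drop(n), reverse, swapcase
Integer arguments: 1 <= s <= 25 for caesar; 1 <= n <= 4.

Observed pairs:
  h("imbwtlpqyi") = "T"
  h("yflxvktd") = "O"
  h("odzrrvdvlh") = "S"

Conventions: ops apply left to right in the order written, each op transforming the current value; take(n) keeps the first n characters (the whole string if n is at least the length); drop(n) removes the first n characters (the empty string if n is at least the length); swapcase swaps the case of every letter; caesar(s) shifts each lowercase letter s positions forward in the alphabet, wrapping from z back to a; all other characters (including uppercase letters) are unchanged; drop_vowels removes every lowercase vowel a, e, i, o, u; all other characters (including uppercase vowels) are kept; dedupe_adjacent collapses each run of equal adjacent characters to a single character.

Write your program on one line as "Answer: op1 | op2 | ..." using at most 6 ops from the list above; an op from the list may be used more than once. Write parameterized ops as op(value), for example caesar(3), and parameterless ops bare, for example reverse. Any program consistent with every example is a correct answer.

caesar(23) | reverse | caesar(14) | take(1) | swapcase

Check, running the answer program on each example:
  "imbwtlpqyi" -> "fjytqimnvf" -> "fvnmiqtyjf" -> "tjbawehmxt" -> "t" -> "T"
  "yflxvktd" -> "vciushqa" -> "aqhsuicv" -> "oevgiwqj" -> "o" -> "O"
  "odzrrvdvlh" -> "lawoosasie" -> "eisasoowal" -> "swgogcckoz" -> "s" -> "S"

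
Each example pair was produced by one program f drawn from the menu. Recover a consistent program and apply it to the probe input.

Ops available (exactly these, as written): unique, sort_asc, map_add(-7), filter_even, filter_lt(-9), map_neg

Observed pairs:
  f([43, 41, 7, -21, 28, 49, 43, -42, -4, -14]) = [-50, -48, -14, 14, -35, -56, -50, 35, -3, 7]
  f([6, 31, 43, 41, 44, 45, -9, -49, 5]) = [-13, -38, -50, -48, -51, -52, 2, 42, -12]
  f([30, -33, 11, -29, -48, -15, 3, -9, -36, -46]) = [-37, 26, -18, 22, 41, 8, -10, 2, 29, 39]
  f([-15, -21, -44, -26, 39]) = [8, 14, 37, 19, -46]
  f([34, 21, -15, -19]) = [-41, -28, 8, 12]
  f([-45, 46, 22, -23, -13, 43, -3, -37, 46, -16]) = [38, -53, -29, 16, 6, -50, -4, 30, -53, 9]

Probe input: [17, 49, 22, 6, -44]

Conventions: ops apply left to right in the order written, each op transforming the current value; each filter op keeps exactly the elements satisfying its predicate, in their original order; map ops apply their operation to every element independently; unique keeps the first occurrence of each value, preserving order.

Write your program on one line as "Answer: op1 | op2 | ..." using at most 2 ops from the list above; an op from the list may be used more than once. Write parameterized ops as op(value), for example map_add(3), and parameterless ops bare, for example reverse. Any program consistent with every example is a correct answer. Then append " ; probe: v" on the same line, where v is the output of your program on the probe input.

map_neg | map_add(-7) ; probe: [-24, -56, -29, -13, 37]

Check, running the answer program on each example:
  [43, 41, 7, -21, 28, 49, 43, -42, -4, -14] -> [-43, -41, -7, 21, -28, -49, -43, 42, 4, 14] -> [-50, -48, -14, 14, -35, -56, -50, 35, -3, 7]
  [6, 31, 43, 41, 44, 45, -9, -49, 5] -> [-6, -31, -43, -41, -44, -45, 9, 49, -5] -> [-13, -38, -50, -48, -51, -52, 2, 42, -12]
  [30, -33, 11, -29, -48, -15, 3, -9, -36, -46] -> [-30, 33, -11, 29, 48, 15, -3, 9, 36, 46] -> [-37, 26, -18, 22, 41, 8, -10, 2, 29, 39]
  [-15, -21, -44, -26, 39] -> [15, 21, 44, 26, -39] -> [8, 14, 37, 19, -46]
  [34, 21, -15, -19] -> [-34, -21, 15, 19] -> [-41, -28, 8, 12]
  [-45, 46, 22, -23, -13, 43, -3, -37, 46, -16] -> [45, -46, -22, 23, 13, -43, 3, 37, -46, 16] -> [38, -53, -29, 16, 6, -50, -4, 30, -53, 9]
  probe: [17, 49, 22, 6, -44] -> [-17, -49, -22, -6, 44] -> [-24, -56, -29, -13, 37]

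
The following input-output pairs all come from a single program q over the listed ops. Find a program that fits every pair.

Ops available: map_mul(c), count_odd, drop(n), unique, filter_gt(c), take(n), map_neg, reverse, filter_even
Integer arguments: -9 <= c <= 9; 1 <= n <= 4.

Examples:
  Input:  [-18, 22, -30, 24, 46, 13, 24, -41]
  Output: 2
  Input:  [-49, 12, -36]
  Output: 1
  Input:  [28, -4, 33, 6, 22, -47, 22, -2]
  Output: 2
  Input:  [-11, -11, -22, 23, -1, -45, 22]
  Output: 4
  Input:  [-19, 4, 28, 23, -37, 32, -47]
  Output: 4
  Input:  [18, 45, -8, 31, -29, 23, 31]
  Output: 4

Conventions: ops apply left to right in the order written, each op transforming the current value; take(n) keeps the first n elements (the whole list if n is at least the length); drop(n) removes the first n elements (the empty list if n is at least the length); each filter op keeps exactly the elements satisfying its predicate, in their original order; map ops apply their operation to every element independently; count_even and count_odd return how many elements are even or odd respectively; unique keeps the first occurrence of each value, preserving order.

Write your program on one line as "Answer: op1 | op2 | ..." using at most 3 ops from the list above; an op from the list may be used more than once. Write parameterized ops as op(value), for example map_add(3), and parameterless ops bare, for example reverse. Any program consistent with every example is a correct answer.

unique | count_odd

Check, running the answer program on each example:
  [-18, 22, -30, 24, 46, 13, 24, -41] -> [-18, 22, -30, 24, 46, 13, -41] -> 2
  [-49, 12, -36] -> [-49, 12, -36] -> 1
  [28, -4, 33, 6, 22, -47, 22, -2] -> [28, -4, 33, 6, 22, -47, -2] -> 2
  [-11, -11, -22, 23, -1, -45, 22] -> [-11, -22, 23, -1, -45, 22] -> 4
  [-19, 4, 28, 23, -37, 32, -47] -> [-19, 4, 28, 23, -37, 32, -47] -> 4
  [18, 45, -8, 31, -29, 23, 31] -> [18, 45, -8, 31, -29, 23] -> 4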